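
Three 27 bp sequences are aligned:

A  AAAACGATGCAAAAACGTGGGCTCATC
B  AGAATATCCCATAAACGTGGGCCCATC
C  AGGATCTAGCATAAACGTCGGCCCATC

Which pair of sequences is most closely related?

A–B: 8/27 differ, p = 0.296, d = 0.377.
A–C: 9/27 differ, p = 0.333, d = 0.441.
B–C: 5/27 differ, p = 0.185, d = 0.213.
The smallest distance is between B and C.

B and C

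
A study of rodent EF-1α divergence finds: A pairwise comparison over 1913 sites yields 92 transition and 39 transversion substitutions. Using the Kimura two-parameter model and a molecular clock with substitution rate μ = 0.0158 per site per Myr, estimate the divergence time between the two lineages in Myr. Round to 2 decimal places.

2.29

P = 92/1913 ≈ 0.048092 and Q = 39/1913 ≈ 0.020387.
Under the Kimura two-parameter model, d = −½ ln(1 − 2P − Q) − ¼ ln(1 − 2Q).
1 − 2P − Q = 0.883429, giving −½ ln(0.883429) = 0.061972.
1 − 2Q = 0.959226, giving −¼ ln(0.959226) = 0.010407.
d = 0.061972 + 0.010407 = 0.072379.
Under a molecular clock d = 2μt, so t = d/(2μ) = 0.072379 / (2 × 0.0158) = 2.29 Myr.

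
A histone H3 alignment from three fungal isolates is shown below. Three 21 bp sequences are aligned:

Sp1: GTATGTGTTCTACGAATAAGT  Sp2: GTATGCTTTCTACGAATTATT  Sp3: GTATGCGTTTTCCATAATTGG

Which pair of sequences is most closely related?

Sp1–Sp2: 4/21 differ, p = 0.190, d = 0.220.
Sp1–Sp3: 9/21 differ, p = 0.429, d = 0.635.
Sp2–Sp3: 9/21 differ, p = 0.429, d = 0.635.
The smallest distance is between Sp1 and Sp2.

Sp1 and Sp2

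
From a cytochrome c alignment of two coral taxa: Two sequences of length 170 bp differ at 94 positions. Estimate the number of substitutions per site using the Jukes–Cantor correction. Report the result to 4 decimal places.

p = 94/170 ≈ 0.552941.
d = −(3/4) ln(1 − 4p/3) = −0.75 ln(1 − 0.737255) = −0.75 ln(0.262745)
  = −0.75 × (-1.336571) = 1.002428 substitutions/site.

1.0024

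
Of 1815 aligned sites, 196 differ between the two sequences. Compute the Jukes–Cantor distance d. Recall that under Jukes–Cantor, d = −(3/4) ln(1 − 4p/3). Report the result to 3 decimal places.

0.117

p = 196/1815 ≈ 0.107989.
d = −(3/4) ln(1 − 4p/3) = −0.75 ln(1 − 0.143985) = −0.75 ln(0.856015)
  = −0.75 × (-0.155467) = 0.116600 substitutions/site.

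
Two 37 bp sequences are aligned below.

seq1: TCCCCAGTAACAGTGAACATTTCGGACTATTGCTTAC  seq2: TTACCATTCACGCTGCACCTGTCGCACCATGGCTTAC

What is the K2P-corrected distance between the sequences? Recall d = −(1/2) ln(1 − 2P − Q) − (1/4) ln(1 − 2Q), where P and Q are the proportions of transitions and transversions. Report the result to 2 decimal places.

Of 37 sites, 3 differences are transitions and 9 are transversions, so P = 3/37 ≈ 0.081081 and Q = 9/37 ≈ 0.243243.
Under the Kimura two-parameter model, d = −½ ln(1 − 2P − Q) − ¼ ln(1 − 2Q).
1 − 2P − Q = 0.594595, giving −½ ln(0.594595) = 0.259937.
1 − 2Q = 0.513514, giving −¼ ln(0.513514) = 0.166619.
d = 0.259937 + 0.166619 = 0.426556.

0.43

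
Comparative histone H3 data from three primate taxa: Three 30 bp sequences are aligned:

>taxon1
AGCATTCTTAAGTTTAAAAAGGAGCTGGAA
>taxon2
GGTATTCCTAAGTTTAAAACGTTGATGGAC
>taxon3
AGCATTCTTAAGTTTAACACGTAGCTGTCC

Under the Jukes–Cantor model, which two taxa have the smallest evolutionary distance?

taxon1–taxon2: 8/30 differ, p = 0.267, d = 0.330.
taxon1–taxon3: 6/30 differ, p = 0.200, d = 0.233.
taxon2–taxon3: 8/30 differ, p = 0.267, d = 0.330.
The smallest distance is between taxon1 and taxon3.

taxon1 and taxon3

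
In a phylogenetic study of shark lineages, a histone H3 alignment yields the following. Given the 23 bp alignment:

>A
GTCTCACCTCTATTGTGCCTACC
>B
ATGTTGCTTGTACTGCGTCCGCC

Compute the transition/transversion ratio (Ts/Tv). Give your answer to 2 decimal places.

Transitions are A↔G and C↔T; transversions are all other mismatches.
Transitions: 9. Transversions: 2.
R = 9/2 = 4.50.

4.50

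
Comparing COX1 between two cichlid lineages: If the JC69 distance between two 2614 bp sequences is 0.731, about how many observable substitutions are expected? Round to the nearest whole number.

Invert JC69: p = (3/4)(1 − e^(−4d/3)) = 0.75 × (1 − e^(-0.974667)) = 0.75 × (1 − 0.377318) = 0.467012.
Expected differing sites = pL ≈ 0.467012 × 2614 = 1220.769368 ≈ 1221.

1221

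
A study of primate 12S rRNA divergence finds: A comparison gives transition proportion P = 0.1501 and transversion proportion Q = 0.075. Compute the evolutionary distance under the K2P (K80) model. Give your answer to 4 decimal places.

Under the Kimura two-parameter model, d = −½ ln(1 − 2P − Q) − ¼ ln(1 − 2Q).
1 − 2P − Q = 0.6248, giving −½ ln(0.6248) = 0.235162.
1 − 2Q = 0.85, giving −¼ ln(0.85) = 0.040630.
d = 0.235162 + 0.040630 = 0.275792.

0.2758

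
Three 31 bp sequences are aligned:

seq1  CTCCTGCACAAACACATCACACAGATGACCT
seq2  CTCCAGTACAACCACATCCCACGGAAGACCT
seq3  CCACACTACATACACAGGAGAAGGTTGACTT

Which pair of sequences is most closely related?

seq1–seq2: 6/31 differ, p = 0.194, d = 0.224.
seq1–seq3: 13/31 differ, p = 0.419, d = 0.614.
seq2–seq3: 13/31 differ, p = 0.419, d = 0.614.
The smallest distance is between seq1 and seq2.

seq1 and seq2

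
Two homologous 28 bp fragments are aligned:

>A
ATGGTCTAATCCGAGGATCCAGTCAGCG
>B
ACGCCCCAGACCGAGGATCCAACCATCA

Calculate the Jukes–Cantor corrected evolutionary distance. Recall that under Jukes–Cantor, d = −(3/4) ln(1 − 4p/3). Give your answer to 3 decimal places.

The sequences differ at 10 of 28 sites (2, 4, 5, 7, 9, 10, 22, 23, 26, 28), so p = 10/28 ≈ 0.357143.
d = −(3/4) ln(1 − 4p/3) = −0.75 ln(1 − 0.476191) = −0.75 ln(0.523809)
  = −0.75 × (-0.646628) = 0.484971 substitutions/site.

0.485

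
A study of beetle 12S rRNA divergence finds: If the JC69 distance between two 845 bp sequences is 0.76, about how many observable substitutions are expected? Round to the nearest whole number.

Invert JC69: p = (3/4)(1 − e^(−4d/3)) = 0.75 × (1 − e^(-1.013333)) = 0.75 × (1 − 0.363007) = 0.477745.
Expected differing sites = pL ≈ 0.477745 × 845 = 403.694525 ≈ 404.

404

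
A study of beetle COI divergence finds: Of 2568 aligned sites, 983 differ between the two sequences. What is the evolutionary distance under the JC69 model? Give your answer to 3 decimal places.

p = 983/2568 ≈ 0.382788.
d = −(3/4) ln(1 − 4p/3) = −0.75 ln(1 − 0.510384) = −0.75 ln(0.489616)
  = −0.75 × (-0.714134) = 0.535601 substitutions/site.

0.536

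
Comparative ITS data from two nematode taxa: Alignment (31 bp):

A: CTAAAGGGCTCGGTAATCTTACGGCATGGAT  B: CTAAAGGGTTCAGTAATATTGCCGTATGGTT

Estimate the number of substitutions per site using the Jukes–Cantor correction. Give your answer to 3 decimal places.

0.269

The sequences differ at 7 of 31 sites (9, 12, 18, 21, 23, 25, 30), so p = 7/31 ≈ 0.225806.
d = −(3/4) ln(1 − 4p/3) = −0.75 ln(1 − 0.301075) = −0.75 ln(0.698925)
  = −0.75 × (-0.358212) = 0.268659 substitutions/site.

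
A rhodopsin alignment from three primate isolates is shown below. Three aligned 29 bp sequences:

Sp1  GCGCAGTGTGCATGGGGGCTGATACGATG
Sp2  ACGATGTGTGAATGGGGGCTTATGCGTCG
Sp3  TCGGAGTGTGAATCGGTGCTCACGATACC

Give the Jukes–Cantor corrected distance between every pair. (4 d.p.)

Sp1–Sp2: 8/29 sites differ → p ≈ 0.275862, d = −0.75 ln(1 − 0.367816) = 0.343931 ≈ 0.3439.
Sp1–Sp3: 12/29 sites differ → p ≈ 0.413793, d = −0.75 ln(1 − 0.551724) = 0.601760 ≈ 0.6018.
Sp2–Sp3: 11/29 sites differ → p ≈ 0.37931, d = −0.75 ln(1 − 0.505747) = 0.528531 ≈ 0.5285.

d(Sp1,Sp2) = 0.3439, d(Sp1,Sp3) = 0.6018, d(Sp2,Sp3) = 0.5285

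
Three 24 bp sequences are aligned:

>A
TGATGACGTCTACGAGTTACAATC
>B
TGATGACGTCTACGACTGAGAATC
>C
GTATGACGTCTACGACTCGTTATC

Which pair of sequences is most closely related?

A–B: 3/24 differ, p = 0.125, d = 0.137.
A–C: 7/24 differ, p = 0.292, d = 0.369.
B–C: 6/24 differ, p = 0.250, d = 0.304.
The smallest distance is between A and B.

A and B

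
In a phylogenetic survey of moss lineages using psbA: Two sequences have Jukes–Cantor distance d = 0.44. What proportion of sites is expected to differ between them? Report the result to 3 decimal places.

p = (3/4)(1 − e^(−4d/3)) = 0.75 × (1 − e^(-0.586667)) = 0.75 × (1 − 0.556178) = 0.332867.

0.333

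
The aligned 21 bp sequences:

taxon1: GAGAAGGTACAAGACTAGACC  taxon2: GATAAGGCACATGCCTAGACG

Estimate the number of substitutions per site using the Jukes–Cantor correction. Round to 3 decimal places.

0.286

The sequences differ at 5 of 21 sites (3, 8, 12, 14, 21), so p = 5/21 ≈ 0.238095.
d = −(3/4) ln(1 − 4p/3) = −0.75 ln(1 − 0.31746) = −0.75 ln(0.68254)
  = −0.75 × (-0.381934) = 0.286451 substitutions/site.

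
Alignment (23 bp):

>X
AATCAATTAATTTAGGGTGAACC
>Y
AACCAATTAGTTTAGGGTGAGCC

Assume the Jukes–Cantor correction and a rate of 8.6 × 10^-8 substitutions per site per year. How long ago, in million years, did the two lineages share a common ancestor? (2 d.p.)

The sequences differ at 3 of 23 sites (3, 10, 21), so p = 3/23 ≈ 0.130435.
d = −(3/4) ln(1 − 4p/3) = −0.75 ln(1 − 0.173913) = −0.75 ln(0.826087)
  = −0.75 × (-0.191055) = 0.143291 substitutions/site.
Under a molecular clock d = 2μt, so t = d/(2μ) = 0.143291 / (2 × 8.6 × 10^-8) = 0.83 million years.

0.83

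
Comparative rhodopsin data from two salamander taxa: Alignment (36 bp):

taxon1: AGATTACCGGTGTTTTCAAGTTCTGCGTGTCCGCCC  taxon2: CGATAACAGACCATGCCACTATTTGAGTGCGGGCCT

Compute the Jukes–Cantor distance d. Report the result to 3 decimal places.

The sequences differ at 18 of 36 sites, so p = 18/36 = 0.5.
d = −(3/4) ln(1 − 4p/3) = −0.75 ln(1 − 0.666667) = −0.75 ln(0.333333)
  = −0.75 × (-1.098613) = 0.823960 substitutions/site.

0.824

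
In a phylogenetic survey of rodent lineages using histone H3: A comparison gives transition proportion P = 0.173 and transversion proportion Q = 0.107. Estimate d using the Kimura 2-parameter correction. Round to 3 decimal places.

Under the Kimura two-parameter model, d = −½ ln(1 − 2P − Q) − ¼ ln(1 − 2Q).
1 − 2P − Q = 0.547, giving −½ ln(0.547) = 0.301653.
1 − 2Q = 0.786, giving −¼ ln(0.786) = 0.060200.
d = 0.301653 + 0.060200 = 0.361853.

0.362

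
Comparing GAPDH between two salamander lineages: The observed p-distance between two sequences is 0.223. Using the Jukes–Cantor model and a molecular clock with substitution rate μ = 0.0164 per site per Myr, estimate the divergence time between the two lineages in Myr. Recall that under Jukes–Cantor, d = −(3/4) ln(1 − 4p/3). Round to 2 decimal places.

d = −(3/4) ln(1 − 4p/3) = −0.75 ln(1 − 0.297333) = −0.75 ln(0.702667)
  = −0.75 × (-0.352872) = 0.264654 substitutions/site.
Under a molecular clock d = 2μt, so t = d/(2μ) = 0.264654 / (2 × 0.0164) = 8.07 Myr.

8.07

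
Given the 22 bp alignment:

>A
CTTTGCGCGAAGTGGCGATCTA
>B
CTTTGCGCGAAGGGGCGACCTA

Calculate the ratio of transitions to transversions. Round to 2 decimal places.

1.00

Transitions are A↔G and C↔T; transversions are all other mismatches.
Transitions: 1. Transversions: 1.
R = 1/1 = 1.00.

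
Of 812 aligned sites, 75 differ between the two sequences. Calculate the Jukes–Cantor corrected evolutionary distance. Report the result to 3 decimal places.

0.099

p = 75/812 ≈ 0.092365.
d = −(3/4) ln(1 − 4p/3) = −0.75 ln(1 − 0.123153) = −0.75 ln(0.876847)
  = −0.75 × (-0.131423) = 0.098567 substitutions/site.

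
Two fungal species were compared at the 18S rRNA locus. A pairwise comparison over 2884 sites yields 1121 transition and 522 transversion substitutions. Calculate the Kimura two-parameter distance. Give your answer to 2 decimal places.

1.70

P = 1121/2884 ≈ 0.388696 and Q = 522/2884 ≈ 0.180999.
Under the Kimura two-parameter model, d = −½ ln(1 − 2P − Q) − ¼ ln(1 − 2Q).
1 − 2P − Q = 0.041609, giving −½ ln(0.041609) = 1.589719.
1 − 2Q = 0.638002, giving −¼ ln(0.638002) = 0.112353.
d = 1.589719 + 0.112353 = 1.702072.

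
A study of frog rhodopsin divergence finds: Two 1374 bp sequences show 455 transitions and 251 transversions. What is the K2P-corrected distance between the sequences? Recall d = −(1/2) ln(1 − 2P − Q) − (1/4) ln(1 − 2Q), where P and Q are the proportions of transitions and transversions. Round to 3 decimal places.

1.046

P = 455/1374 ≈ 0.33115 and Q = 251/1374 ≈ 0.182678.
Under the Kimura two-parameter model, d = −½ ln(1 − 2P − Q) − ¼ ln(1 − 2Q).
1 − 2P − Q = 0.155022, giving −½ ln(0.155022) = 0.932094.
1 − 2Q = 0.634644, giving −¼ ln(0.634644) = 0.113673.
d = 0.932094 + 0.113673 = 1.045767.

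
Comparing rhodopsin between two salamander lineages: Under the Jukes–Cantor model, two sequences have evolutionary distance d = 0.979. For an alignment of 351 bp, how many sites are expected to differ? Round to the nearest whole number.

Invert JC69: p = (3/4)(1 − e^(−4d/3)) = 0.75 × (1 − e^(-1.305333)) = 0.75 × (1 − 0.271082) = 0.546689.
Expected differing sites = pL ≈ 0.546689 × 351 = 191.887839 ≈ 192.

192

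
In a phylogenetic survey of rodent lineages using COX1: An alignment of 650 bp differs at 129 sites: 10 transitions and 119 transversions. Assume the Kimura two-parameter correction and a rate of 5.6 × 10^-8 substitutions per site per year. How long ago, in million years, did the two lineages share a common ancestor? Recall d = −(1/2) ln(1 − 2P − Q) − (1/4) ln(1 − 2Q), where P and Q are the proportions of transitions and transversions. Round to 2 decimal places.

2.09

P = 10/650 ≈ 0.015385 and Q = 119/650 ≈ 0.183077.
Under the Kimura two-parameter model, d = −½ ln(1 − 2P − Q) − ¼ ln(1 − 2Q).
1 − 2P − Q = 0.786153, giving −½ ln(0.786153) = 0.120302.
1 − 2Q = 0.633846, giving −¼ ln(0.633846) = 0.113987.
d = 0.120302 + 0.113987 = 0.234289.
Under a molecular clock d = 2μt, so t = d/(2μ) = 0.234289 / (2 × 5.6 × 10^-8) = 2.09 million years.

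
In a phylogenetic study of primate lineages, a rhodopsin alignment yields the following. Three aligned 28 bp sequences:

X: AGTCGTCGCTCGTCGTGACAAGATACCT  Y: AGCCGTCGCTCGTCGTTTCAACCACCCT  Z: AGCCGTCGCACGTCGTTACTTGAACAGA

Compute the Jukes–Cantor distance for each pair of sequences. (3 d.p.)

d(X,Y) = 0.304, d(X,Z) = 0.485, d(Y,Z) = 0.420

X–Y: 7/28 sites differ → p = 0.25, d = −0.75 ln(1 − 0.333333) = 0.304098 ≈ 0.304.
X–Z: 10/28 sites differ → p ≈ 0.357143, d = −0.75 ln(1 − 0.476191) = 0.484971 ≈ 0.485.
Y–Z: 9/28 sites differ → p ≈ 0.321429, d = −0.75 ln(1 − 0.428572) = 0.419713 ≈ 0.420.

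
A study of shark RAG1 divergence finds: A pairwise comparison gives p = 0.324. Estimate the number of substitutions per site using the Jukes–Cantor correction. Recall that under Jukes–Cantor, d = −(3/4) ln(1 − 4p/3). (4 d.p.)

d = −(3/4) ln(1 − 4p/3) = −0.75 ln(1 − 0.432) = −0.75 ln(0.568)
  = −0.75 × (-0.565634) = 0.424226 substitutions/site.

0.4242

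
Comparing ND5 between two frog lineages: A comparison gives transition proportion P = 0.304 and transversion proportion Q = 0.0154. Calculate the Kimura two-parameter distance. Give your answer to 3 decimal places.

Under the Kimura two-parameter model, d = −½ ln(1 − 2P − Q) − ¼ ln(1 − 2Q).
1 − 2P − Q = 0.3766, giving −½ ln(0.3766) = 0.488286.
1 − 2Q = 0.9692, giving −¼ ln(0.9692) = 0.007821.
d = 0.488286 + 0.007821 = 0.496107.

0.496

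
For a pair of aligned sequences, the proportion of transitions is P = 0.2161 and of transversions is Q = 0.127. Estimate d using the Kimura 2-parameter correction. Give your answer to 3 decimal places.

0.483

Under the Kimura two-parameter model, d = −½ ln(1 − 2P − Q) − ¼ ln(1 − 2Q).
1 − 2P − Q = 0.4408, giving −½ ln(0.4408) = 0.409582.
1 − 2Q = 0.746, giving −¼ ln(0.746) = 0.073257.
d = 0.409582 + 0.073257 = 0.482839.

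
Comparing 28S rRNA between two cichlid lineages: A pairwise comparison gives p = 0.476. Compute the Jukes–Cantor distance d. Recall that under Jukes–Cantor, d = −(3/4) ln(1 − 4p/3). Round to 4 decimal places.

0.7552

d = −(3/4) ln(1 − 4p/3) = −0.75 ln(1 − 0.634667) = −0.75 ln(0.365333)
  = −0.75 × (-1.006946) = 0.755210 substitutions/site.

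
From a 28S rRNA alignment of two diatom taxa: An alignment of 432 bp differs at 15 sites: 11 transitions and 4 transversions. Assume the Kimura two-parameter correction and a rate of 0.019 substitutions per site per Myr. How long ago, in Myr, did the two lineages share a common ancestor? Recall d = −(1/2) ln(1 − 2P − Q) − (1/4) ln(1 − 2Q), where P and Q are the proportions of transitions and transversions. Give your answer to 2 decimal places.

0.94

P = 11/432 ≈ 0.025463 and Q = 4/432 ≈ 0.009259.
Under the Kimura two-parameter model, d = −½ ln(1 − 2P − Q) − ¼ ln(1 − 2Q).
1 − 2P − Q = 0.939815, giving −½ ln(0.939815) = 0.031036.
1 − 2Q = 0.981482, giving −¼ ln(0.981482) = 0.004673.
d = 0.031036 + 0.004673 = 0.035709.
Under a molecular clock d = 2μt, so t = d/(2μ) = 0.035709 / (2 × 0.019) = 0.94 Myr.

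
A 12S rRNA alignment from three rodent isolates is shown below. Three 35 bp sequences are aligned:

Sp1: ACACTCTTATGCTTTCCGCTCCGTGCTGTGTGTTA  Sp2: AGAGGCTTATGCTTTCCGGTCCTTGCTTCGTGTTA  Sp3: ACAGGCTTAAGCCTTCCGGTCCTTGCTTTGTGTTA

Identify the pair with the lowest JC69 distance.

Sp2 and Sp3

Sp1–Sp2: 7/35 differ, p = 0.200, d = 0.233.
Sp1–Sp3: 7/35 differ, p = 0.200, d = 0.233.
Sp2–Sp3: 4/35 differ, p = 0.114, d = 0.124.
The smallest distance is between Sp2 and Sp3.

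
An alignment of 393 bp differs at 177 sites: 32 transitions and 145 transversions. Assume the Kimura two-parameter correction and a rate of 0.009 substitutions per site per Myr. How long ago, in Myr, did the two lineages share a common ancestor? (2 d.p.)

39.68

P = 32/393 ≈ 0.081425 and Q = 145/393 ≈ 0.368957.
Under the Kimura two-parameter model, d = −½ ln(1 − 2P − Q) − ¼ ln(1 − 2Q).
1 − 2P − Q = 0.468193, giving −½ ln(0.468193) = 0.379437.
1 − 2Q = 0.262086, giving −¼ ln(0.262086) = 0.334771.
d = 0.379437 + 0.334771 = 0.714208.
Under a molecular clock d = 2μt, so t = d/(2μ) = 0.714208 / (2 × 0.009) = 39.68 Myr.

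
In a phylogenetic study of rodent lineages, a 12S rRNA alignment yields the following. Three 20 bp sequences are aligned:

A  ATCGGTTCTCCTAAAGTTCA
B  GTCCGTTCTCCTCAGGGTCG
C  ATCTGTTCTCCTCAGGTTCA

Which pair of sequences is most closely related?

A–B: 6/20 differ, p = 0.300, d = 0.383.
A–C: 3/20 differ, p = 0.150, d = 0.167.
B–C: 4/20 differ, p = 0.200, d = 0.233.
The smallest distance is between A and C.

A and C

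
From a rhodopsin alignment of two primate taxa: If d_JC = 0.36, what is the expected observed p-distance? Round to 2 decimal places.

0.29

p = (3/4)(1 − e^(−4d/3)) = 0.75 × (1 − e^(-0.48)) = 0.75 × (1 − 0.618783) = 0.285913.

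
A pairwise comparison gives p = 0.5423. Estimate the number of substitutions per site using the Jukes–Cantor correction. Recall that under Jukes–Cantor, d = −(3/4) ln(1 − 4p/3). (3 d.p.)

0.963

d = −(3/4) ln(1 − 4p/3) = −0.75 ln(1 − 0.723067) = −0.75 ln(0.276933)
  = −0.75 × (-1.283980) = 0.962985 substitutions/site.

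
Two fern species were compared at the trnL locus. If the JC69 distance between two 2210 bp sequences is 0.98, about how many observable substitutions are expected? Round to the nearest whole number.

1209

Invert JC69: p = (3/4)(1 − e^(−4d/3)) = 0.75 × (1 − e^(-1.306667)) = 0.75 × (1 − 0.270721) = 0.546959.
Expected differing sites = pL ≈ 0.546959 × 2210 = 1208.77939 ≈ 1209.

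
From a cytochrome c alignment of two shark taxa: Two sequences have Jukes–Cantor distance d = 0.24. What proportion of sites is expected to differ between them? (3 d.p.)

p = (3/4)(1 − e^(−4d/3)) = 0.75 × (1 − e^(-0.32)) = 0.75 × (1 − 0.726149) = 0.205388.

0.205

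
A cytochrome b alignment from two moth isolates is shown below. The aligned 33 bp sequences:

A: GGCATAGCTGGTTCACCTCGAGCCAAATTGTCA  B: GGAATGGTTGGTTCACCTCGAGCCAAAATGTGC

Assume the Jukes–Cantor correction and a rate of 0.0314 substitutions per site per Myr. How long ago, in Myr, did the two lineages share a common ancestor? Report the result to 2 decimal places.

3.32

The sequences differ at 6 of 33 sites (3, 6, 8, 28, 32, 33), so p = 6/33 ≈ 0.181818.
d = −(3/4) ln(1 − 4p/3) = −0.75 ln(1 − 0.242424) = −0.75 ln(0.757576)
  = −0.75 × (-0.277631) = 0.208223 substitutions/site.
Under a molecular clock d = 2μt, so t = d/(2μ) = 0.208223 / (2 × 0.0314) = 3.32 Myr.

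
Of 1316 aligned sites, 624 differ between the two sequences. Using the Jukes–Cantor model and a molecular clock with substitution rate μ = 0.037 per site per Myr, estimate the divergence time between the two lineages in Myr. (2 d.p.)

p = 624/1316 ≈ 0.474164.
d = −(3/4) ln(1 − 4p/3) = −0.75 ln(1 − 0.632219) = −0.75 ln(0.367781)
  = −0.75 × (-1.000268) = 0.750201 substitutions/site.
Under a molecular clock d = 2μt, so t = d/(2μ) = 0.750201 / (2 × 0.037) = 10.14 Myr.

10.14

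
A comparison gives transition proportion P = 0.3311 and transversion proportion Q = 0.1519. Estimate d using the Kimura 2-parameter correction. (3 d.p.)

0.932

Under the Kimura two-parameter model, d = −½ ln(1 − 2P − Q) − ¼ ln(1 − 2Q).
1 − 2P − Q = 0.1859, giving −½ ln(0.1859) = 0.841273.
1 − 2Q = 0.6962, giving −¼ ln(0.6962) = 0.090530.
d = 0.841273 + 0.090530 = 0.931803.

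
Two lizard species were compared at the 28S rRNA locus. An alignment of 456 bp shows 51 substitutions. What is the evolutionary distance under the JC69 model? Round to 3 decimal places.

0.121

p = 51/456 ≈ 0.111842.
d = −(3/4) ln(1 − 4p/3) = −0.75 ln(1 − 0.149123) = −0.75 ln(0.850877)
  = −0.75 × (-0.161488) = 0.121116 substitutions/site.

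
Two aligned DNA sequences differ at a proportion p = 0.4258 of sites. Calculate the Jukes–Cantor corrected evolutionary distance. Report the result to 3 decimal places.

d = −(3/4) ln(1 − 4p/3) = −0.75 ln(1 − 0.567733) = −0.75 ln(0.432267)
  = −0.75 × (-0.838712) = 0.629034 substitutions/site.

0.629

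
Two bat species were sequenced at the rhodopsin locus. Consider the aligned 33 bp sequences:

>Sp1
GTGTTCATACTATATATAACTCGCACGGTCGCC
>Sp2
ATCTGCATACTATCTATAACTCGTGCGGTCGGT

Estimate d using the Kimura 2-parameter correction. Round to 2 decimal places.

Of 33 sites, 4 differences are transitions and 4 are transversions, so P = 4/33 ≈ 0.121212 and Q = 4/33 ≈ 0.121212.
Under the Kimura two-parameter model, d = −½ ln(1 − 2P − Q) − ¼ ln(1 − 2Q).
1 − 2P − Q = 0.636364, giving −½ ln(0.636364) = 0.225992.
1 − 2Q = 0.757576, giving −¼ ln(0.757576) = 0.069408.
d = 0.225992 + 0.069408 = 0.295400.

0.30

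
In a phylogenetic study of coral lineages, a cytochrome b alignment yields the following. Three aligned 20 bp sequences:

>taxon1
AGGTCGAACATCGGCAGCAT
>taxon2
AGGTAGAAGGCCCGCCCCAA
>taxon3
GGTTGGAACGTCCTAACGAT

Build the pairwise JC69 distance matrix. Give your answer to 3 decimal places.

taxon1–taxon2: 8/20 sites differ → p = 0.4, d = −0.75 ln(1 − 0.533333) = 0.571605 ≈ 0.572.
taxon1–taxon3: 9/20 sites differ → p = 0.45, d = −0.75 ln(1 − 0.6) = 0.687218 ≈ 0.687.
taxon2–taxon3: 10/20 sites differ → p = 0.5, d = −0.75 ln(1 − 0.666667) = 0.823960 ≈ 0.824.

d(taxon1,taxon2) = 0.572, d(taxon1,taxon3) = 0.687, d(taxon2,taxon3) = 0.824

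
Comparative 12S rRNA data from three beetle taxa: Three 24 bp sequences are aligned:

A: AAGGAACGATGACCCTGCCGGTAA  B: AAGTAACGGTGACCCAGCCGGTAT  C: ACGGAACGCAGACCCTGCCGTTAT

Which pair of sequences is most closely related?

A–B: 4/24 differ, p = 0.167, d = 0.188.
A–C: 5/24 differ, p = 0.208, d = 0.244.
B–C: 6/24 differ, p = 0.250, d = 0.304.
The smallest distance is between A and B.

A and B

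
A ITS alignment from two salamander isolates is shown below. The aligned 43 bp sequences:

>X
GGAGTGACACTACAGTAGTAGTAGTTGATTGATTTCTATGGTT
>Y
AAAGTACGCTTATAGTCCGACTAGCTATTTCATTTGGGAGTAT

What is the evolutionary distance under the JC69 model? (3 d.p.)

0.860

The sequences differ at 22 of 43 sites, so p = 22/43 ≈ 0.511628.
d = −(3/4) ln(1 − 4p/3) = −0.75 ln(1 − 0.682171) = −0.75 ln(0.317829)
  = −0.75 × (-1.146242) = 0.859682 substitutions/site.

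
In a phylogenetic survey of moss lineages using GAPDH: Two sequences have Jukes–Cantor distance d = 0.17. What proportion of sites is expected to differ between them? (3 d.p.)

0.152

p = (3/4)(1 − e^(−4d/3)) = 0.75 × (1 − e^(-0.226667)) = 0.75 × (1 − 0.797186) = 0.152111.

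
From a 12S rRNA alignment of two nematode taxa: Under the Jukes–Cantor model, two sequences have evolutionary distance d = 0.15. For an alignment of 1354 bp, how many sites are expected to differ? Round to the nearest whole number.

Invert JC69: p = (3/4)(1 − e^(−4d/3)) = 0.75 × (1 − e^(-0.2)) = 0.75 × (1 − 0.818731) = 0.135952.
Expected differing sites = pL ≈ 0.135952 × 1354 = 184.079008 ≈ 184.

184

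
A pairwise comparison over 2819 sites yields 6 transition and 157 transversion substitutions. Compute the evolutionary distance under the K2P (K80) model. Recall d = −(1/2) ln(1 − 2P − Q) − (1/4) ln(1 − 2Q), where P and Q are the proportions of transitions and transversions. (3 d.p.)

P = 6/2819 ≈ 0.002128 and Q = 157/2819 ≈ 0.055694.
Under the Kimura two-parameter model, d = −½ ln(1 − 2P − Q) − ¼ ln(1 − 2Q).
1 − 2P − Q = 0.94005, giving −½ ln(0.94005) = 0.030911.
1 − 2Q = 0.888612, giving −¼ ln(0.888612) = 0.029524.
d = 0.030911 + 0.029524 = 0.060435.

0.060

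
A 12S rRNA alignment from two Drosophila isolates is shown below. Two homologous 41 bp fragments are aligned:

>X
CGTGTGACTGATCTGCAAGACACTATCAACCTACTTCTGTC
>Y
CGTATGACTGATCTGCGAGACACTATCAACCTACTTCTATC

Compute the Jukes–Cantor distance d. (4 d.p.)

The sequences differ at 3 of 41 sites (4, 17, 39), so p = 3/41 ≈ 0.073171.
d = −(3/4) ln(1 − 4p/3) = −0.75 ln(1 − 0.097561) = −0.75 ln(0.902439)
  = −0.75 × (-0.102654) = 0.076991 substitutions/site.

0.0770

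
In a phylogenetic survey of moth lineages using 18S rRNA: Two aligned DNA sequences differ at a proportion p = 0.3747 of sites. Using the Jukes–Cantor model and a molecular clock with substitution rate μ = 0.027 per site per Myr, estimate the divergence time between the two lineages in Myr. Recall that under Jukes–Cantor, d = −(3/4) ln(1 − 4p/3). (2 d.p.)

d = −(3/4) ln(1 − 4p/3) = −0.75 ln(1 − 0.4996) = −0.75 ln(0.5004)
  = −0.75 × (-0.692348) = 0.519261 substitutions/site.
Under a molecular clock d = 2μt, so t = d/(2μ) = 0.519261 / (2 × 0.027) = 9.62 Myr.

9.62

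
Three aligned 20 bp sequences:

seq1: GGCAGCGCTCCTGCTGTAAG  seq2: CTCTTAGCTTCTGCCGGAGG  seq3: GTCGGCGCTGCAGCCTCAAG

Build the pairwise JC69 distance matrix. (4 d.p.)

d(seq1,seq2) = 0.6872, d(seq1,seq3) = 0.4715, d(seq2,seq3) = 0.6872

seq1–seq2: 9/20 sites differ → p = 0.45, d = −0.75 ln(1 − 0.6) = 0.687218 ≈ 0.6872.
seq1–seq3: 7/20 sites differ → p = 0.35, d = −0.75 ln(1 − 0.466667) = 0.471457 ≈ 0.4715.
seq2–seq3: 9/20 sites differ → p = 0.45, d = −0.75 ln(1 − 0.6) = 0.687218 ≈ 0.6872.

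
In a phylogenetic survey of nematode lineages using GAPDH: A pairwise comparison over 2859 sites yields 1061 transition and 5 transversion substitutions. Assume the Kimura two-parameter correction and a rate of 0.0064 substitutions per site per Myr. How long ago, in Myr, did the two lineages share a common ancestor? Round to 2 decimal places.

P = 1061/2859 ≈ 0.371109 and Q = 5/2859 ≈ 0.001749.
Under the Kimura two-parameter model, d = −½ ln(1 − 2P − Q) − ¼ ln(1 − 2Q).
1 − 2P − Q = 0.256033, giving −½ ln(0.256033) = 0.681224.
1 − 2Q = 0.996502, giving −¼ ln(0.996502) = 0.000876.
d = 0.681224 + 0.000876 = 0.682100.
Under a molecular clock d = 2μt, so t = d/(2μ) = 0.682100 / (2 × 0.0064) = 53.29 Myr.

53.29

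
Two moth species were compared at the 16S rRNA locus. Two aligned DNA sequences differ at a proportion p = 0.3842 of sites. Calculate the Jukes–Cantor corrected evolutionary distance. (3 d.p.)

0.538

d = −(3/4) ln(1 − 4p/3) = −0.75 ln(1 − 0.512267) = −0.75 ln(0.487733)
  = −0.75 × (-0.717987) = 0.538490 substitutions/site.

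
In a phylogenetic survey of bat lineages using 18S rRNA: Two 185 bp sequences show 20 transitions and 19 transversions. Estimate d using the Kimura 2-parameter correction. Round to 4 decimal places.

P = 20/185 ≈ 0.108108 and Q = 19/185 ≈ 0.102703.
Under the Kimura two-parameter model, d = −½ ln(1 − 2P − Q) − ¼ ln(1 − 2Q).
1 − 2P − Q = 0.681081, giving −½ ln(0.681081) = 0.192037.
1 − 2Q = 0.794594, giving −¼ ln(0.794594) = 0.057481.
d = 0.192037 + 0.057481 = 0.249518.

0.2495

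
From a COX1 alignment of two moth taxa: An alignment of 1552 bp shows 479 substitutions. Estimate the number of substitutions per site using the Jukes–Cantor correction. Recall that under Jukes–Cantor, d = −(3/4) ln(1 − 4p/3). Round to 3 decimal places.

0.398

p = 479/1552 ≈ 0.308634.
d = −(3/4) ln(1 − 4p/3) = −0.75 ln(1 − 0.411512) = −0.75 ln(0.588488)
  = −0.75 × (-0.530199) = 0.397649 substitutions/site.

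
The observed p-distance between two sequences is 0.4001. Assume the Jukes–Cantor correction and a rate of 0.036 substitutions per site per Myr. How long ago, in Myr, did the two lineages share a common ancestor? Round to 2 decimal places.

7.94

d = −(3/4) ln(1 − 4p/3) = −0.75 ln(1 − 0.533467) = −0.75 ln(0.466533)
  = −0.75 × (-0.762427) = 0.571820 substitutions/site.
Under a molecular clock d = 2μt, so t = d/(2μ) = 0.571820 / (2 × 0.036) = 7.94 Myr.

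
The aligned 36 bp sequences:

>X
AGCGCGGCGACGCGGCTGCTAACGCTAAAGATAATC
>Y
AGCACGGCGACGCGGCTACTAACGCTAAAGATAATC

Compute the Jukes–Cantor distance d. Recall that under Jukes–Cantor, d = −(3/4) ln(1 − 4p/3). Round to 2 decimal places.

The sequences differ at 2 of 36 sites (4, 18), so p = 2/36 ≈ 0.055556.
d = −(3/4) ln(1 − 4p/3) = −0.75 ln(1 − 0.074075) = −0.75 ln(0.925925)
  = −0.75 × (-0.076962) = 0.057722 substitutions/site.

0.06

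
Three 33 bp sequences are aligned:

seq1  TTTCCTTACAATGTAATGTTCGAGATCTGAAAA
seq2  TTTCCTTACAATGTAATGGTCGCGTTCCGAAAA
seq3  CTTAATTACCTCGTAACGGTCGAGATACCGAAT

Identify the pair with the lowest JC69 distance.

seq1–seq2: 4/33 differ, p = 0.121, d = 0.132.
seq1–seq3: 13/33 differ, p = 0.394, d = 0.559.
seq2–seq3: 13/33 differ, p = 0.394, d = 0.559.
The smallest distance is between seq1 and seq2.

seq1 and seq2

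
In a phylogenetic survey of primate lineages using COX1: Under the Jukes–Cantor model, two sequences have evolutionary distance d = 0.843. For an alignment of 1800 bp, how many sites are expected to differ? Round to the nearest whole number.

911

Invert JC69: p = (3/4)(1 − e^(−4d/3)) = 0.75 × (1 − e^(-1.124)) = 0.75 × (1 − 0.324977) = 0.506267.
Expected differing sites = pL ≈ 0.506267 × 1800 = 911.2806 ≈ 911.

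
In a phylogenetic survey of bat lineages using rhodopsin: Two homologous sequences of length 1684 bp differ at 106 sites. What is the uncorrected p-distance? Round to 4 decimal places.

p = 106/1684 = 0.062945… ≈ 0.0629 (to 4 d.p.).

0.0629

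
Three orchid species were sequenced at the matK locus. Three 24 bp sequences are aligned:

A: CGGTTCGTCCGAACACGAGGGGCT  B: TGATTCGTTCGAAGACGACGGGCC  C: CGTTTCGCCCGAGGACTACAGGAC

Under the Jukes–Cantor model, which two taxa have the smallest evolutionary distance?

A–B: 6/24 differ, p = 0.250, d = 0.304.
A–C: 9/24 differ, p = 0.375, d = 0.520.
B–C: 8/24 differ, p = 0.333, d = 0.441.
The smallest distance is between A and B.

A and B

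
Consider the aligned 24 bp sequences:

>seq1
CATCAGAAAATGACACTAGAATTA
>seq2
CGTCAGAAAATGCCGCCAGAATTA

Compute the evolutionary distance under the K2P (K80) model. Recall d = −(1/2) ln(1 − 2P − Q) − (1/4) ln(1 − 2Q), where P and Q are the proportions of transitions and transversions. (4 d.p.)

0.1942

Of 24 sites, 3 differences are transitions and 1 are transversions, so P = 3/24 = 0.125 and Q = 1/24 ≈ 0.041667.
Under the Kimura two-parameter model, d = −½ ln(1 − 2P − Q) − ¼ ln(1 − 2Q).
1 − 2P − Q = 0.708333, giving −½ ln(0.708333) = 0.172420.
1 − 2Q = 0.916666, giving −¼ ln(0.916666) = 0.021753.
d = 0.172420 + 0.021753 = 0.194173.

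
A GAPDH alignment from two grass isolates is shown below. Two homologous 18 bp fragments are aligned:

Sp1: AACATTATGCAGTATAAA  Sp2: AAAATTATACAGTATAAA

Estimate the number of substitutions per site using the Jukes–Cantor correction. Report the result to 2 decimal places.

The sequences differ at 2 of 18 sites (3, 9), so p = 2/18 ≈ 0.111111.
d = −(3/4) ln(1 − 4p/3) = −0.75 ln(1 − 0.148148) = −0.75 ln(0.851852)
  = −0.75 × (-0.160342) = 0.120257 substitutions/site.

0.12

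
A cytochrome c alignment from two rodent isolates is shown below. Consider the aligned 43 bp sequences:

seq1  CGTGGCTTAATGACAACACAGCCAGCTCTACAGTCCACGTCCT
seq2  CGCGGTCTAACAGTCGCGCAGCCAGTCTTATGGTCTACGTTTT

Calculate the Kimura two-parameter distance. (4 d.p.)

Of 43 sites, 17 differences are transitions and 1 are transversions, so P = 17/43 ≈ 0.395349 and Q = 1/43 ≈ 0.023256.
Under the Kimura two-parameter model, d = −½ ln(1 − 2P − Q) − ¼ ln(1 − 2Q).
1 − 2P − Q = 0.186046, giving −½ ln(0.186046) = 0.840881.
1 − 2Q = 0.953488, giving −¼ ln(0.953488) = 0.011907.
d = 0.840881 + 0.011907 = 0.852788.

0.8528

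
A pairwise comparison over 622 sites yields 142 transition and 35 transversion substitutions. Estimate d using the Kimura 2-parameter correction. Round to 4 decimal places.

P = 142/622 ≈ 0.228296 and Q = 35/622 ≈ 0.05627.
Under the Kimura two-parameter model, d = −½ ln(1 − 2P − Q) − ¼ ln(1 − 2Q).
1 − 2P − Q = 0.487138, giving −½ ln(0.487138) = 0.359604.
1 − 2Q = 0.88746, giving −¼ ln(0.88746) = 0.029848.
d = 0.359604 + 0.029848 = 0.389452.

0.3895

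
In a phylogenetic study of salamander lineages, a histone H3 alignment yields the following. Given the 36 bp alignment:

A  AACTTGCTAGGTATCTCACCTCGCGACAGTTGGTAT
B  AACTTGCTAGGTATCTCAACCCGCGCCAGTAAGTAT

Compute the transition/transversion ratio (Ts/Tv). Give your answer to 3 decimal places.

Transitions are A↔G and C↔T; transversions are all other mismatches.
Transitions: 2. Transversions: 3.
R = 2/3 = 0.666666… ≈ 0.667 (to 3 d.p.).

0.667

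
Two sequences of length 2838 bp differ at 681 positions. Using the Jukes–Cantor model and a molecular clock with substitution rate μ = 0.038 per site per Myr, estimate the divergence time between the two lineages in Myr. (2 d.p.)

3.81

p = 681/2838 ≈ 0.239958.
d = −(3/4) ln(1 − 4p/3) = −0.75 ln(1 − 0.319944) = −0.75 ln(0.680056)
  = −0.75 × (-0.385580) = 0.289185 substitutions/site.
Under a molecular clock d = 2μt, so t = d/(2μ) = 0.289185 / (2 × 0.038) = 3.81 Myr.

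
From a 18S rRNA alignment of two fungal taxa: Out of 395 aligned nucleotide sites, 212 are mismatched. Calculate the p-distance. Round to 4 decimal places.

p = 212/395 = 0.536708… ≈ 0.5367 (to 4 d.p.).

0.5367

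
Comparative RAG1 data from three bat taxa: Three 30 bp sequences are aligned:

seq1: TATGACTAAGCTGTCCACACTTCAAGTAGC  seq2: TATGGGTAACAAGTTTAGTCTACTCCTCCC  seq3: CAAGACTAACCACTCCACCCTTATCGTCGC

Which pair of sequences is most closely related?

seq1 and seq3

seq1–seq2: 15/30 differ, p = 0.500, d = 0.824.
seq1–seq3: 10/30 differ, p = 0.333, d = 0.441.
seq2–seq3: 14/30 differ, p = 0.467, d = 0.730.
The smallest distance is between seq1 and seq3.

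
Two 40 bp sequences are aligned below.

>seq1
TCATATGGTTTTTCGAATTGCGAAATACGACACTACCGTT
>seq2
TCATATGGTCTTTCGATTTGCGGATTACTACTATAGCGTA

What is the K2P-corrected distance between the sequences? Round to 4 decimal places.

0.2685

Of 40 sites, 2 differences are transitions and 7 are transversions, so P = 2/40 = 0.05 and Q = 7/40 = 0.175.
Under the Kimura two-parameter model, d = −½ ln(1 − 2P − Q) − ¼ ln(1 − 2Q).
1 − 2P − Q = 0.725, giving −½ ln(0.725) = 0.160792.
1 − 2Q = 0.65, giving −¼ ln(0.65) = 0.107696.
d = 0.160792 + 0.107696 = 0.268488.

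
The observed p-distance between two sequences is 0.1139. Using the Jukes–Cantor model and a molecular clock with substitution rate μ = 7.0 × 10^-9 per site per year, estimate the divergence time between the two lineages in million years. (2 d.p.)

8.82

d = −(3/4) ln(1 − 4p/3) = −0.75 ln(1 − 0.151867) = −0.75 ln(0.848133)
  = −0.75 × (-0.164718) = 0.123539 substitutions/site.
Under a molecular clock d = 2μt, so t = d/(2μ) = 0.123539 / (2 × 7.0 × 10^-9) = 8.82 million years.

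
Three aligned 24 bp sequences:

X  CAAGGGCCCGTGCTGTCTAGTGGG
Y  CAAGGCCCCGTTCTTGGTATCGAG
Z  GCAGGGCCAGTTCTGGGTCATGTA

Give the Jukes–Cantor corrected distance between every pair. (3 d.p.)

d(X,Y) = 0.441, d(X,Z) = 0.608, d(Y,Z) = 0.608

X–Y: 8/24 sites differ → p ≈ 0.333333, d = −0.75 ln(1 − 0.444444) = 0.440839 ≈ 0.441.
X–Z: 10/24 sites differ → p ≈ 0.416667, d = −0.75 ln(1 − 0.555556) = 0.608198 ≈ 0.608.
Y–Z: 10/24 sites differ → p ≈ 0.416667, d = −0.75 ln(1 − 0.555556) = 0.608198 ≈ 0.608.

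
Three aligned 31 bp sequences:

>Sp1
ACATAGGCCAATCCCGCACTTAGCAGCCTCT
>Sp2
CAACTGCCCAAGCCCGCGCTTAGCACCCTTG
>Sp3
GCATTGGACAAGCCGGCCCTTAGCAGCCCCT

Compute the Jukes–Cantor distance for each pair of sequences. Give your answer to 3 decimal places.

d(Sp1,Sp2) = 0.422, d(Sp1,Sp3) = 0.269, d(Sp2,Sp3) = 0.481

Sp1–Sp2: 10/31 sites differ → p ≈ 0.322581, d = −0.75 ln(1 − 0.430108) = 0.421731 ≈ 0.422.
Sp1–Sp3: 7/31 sites differ → p ≈ 0.225806, d = −0.75 ln(1 − 0.301075) = 0.268659 ≈ 0.269.
Sp2–Sp3: 11/31 sites differ → p ≈ 0.354839, d = −0.75 ln(1 − 0.473119) = 0.480585 ≈ 0.481.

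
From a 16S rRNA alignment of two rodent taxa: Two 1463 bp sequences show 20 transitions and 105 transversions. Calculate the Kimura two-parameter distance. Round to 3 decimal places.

0.091

P = 20/1463 ≈ 0.013671 and Q = 105/1463 ≈ 0.07177.
Under the Kimura two-parameter model, d = −½ ln(1 − 2P − Q) − ¼ ln(1 − 2Q).
1 − 2P − Q = 0.900888, giving −½ ln(0.900888) = 0.052187.
1 − 2Q = 0.85646, giving −¼ ln(0.85646) = 0.038737.
d = 0.052187 + 0.038737 = 0.090924.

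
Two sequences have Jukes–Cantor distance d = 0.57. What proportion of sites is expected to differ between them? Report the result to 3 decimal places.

0.399

p = (3/4)(1 − e^(−4d/3)) = 0.75 × (1 − e^(-0.76)) = 0.75 × (1 − 0.467666) = 0.399251.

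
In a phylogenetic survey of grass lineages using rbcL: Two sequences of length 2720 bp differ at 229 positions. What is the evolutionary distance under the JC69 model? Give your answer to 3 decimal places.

p = 229/2720 ≈ 0.084191.
d = −(3/4) ln(1 − 4p/3) = −0.75 ln(1 − 0.112255) = −0.75 ln(0.887745)
  = −0.75 × (-0.119071) = 0.089303 substitutions/site.

0.089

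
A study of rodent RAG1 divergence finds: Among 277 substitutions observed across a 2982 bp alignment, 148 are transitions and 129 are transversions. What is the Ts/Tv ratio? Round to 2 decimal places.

1.15

R = 148/129 = 1.147286… ≈ 1.15 (to 2 d.p.).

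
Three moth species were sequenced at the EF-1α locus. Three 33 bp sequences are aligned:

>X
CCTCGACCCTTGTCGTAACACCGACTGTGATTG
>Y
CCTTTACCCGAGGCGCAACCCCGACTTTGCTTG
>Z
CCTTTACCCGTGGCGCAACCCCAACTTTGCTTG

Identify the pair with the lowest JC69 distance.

X–Y: 9/33 differ, p = 0.273, d = 0.339.
X–Z: 9/33 differ, p = 0.273, d = 0.339.
Y–Z: 2/33 differ, p = 0.061, d = 0.063.
The smallest distance is between Y and Z.

Y and Z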